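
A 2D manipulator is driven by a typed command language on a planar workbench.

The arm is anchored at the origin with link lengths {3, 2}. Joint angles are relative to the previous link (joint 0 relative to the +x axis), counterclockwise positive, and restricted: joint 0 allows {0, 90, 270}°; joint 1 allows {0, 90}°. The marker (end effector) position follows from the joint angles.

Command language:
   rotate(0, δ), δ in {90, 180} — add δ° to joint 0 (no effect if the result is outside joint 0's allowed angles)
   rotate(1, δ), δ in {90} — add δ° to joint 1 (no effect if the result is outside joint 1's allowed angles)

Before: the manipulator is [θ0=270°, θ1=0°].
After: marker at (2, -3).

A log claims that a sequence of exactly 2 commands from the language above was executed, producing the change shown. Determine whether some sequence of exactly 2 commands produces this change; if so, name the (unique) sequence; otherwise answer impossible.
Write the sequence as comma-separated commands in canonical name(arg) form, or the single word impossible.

rotate(1, 90), rotate(1, 90)

begin: [θ0=270°, θ1=0°]
1. rotate(1, 90) → [θ0=270°, θ1=90°]
2. rotate(1, 90) → [θ0=270°, θ1=90°]
no other 2-command option fits: unique.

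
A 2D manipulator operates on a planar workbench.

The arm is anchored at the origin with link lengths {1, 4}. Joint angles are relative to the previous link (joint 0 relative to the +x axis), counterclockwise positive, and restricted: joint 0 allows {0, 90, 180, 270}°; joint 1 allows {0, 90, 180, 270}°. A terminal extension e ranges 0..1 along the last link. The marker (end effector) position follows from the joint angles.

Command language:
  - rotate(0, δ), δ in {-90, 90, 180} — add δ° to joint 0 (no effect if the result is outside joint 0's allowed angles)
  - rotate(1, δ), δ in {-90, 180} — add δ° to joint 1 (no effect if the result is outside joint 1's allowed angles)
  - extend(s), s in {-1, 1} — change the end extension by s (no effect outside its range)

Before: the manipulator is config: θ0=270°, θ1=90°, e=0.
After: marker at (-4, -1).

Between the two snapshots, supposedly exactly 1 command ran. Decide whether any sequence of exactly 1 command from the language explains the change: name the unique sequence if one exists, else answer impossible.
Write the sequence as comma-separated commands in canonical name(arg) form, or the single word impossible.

rotate(1, 180)

t0: config: θ0=270°, θ1=90°, e=0
[1] after rotate(1, 180): config: θ0=270°, θ1=270°, e=0
no rival 1-sequence matches.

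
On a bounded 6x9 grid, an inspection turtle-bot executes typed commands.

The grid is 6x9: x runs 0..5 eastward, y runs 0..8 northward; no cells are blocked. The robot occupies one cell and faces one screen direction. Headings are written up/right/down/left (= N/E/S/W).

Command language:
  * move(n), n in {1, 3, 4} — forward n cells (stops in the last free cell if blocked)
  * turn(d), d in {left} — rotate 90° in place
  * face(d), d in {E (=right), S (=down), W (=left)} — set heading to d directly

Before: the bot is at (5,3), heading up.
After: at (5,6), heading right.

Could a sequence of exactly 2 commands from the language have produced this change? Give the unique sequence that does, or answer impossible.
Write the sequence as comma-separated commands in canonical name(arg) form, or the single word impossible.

key: position moved to (5,6) AND the heading swung to E — translation plus rotation needed
from: at (5,3), heading up
step 1 (move(3)): at (5,6), heading up
step 2 (face(E)): at (5,6), heading right
uniquely the one of 49 2-step routes that fits.

move(3), face(E)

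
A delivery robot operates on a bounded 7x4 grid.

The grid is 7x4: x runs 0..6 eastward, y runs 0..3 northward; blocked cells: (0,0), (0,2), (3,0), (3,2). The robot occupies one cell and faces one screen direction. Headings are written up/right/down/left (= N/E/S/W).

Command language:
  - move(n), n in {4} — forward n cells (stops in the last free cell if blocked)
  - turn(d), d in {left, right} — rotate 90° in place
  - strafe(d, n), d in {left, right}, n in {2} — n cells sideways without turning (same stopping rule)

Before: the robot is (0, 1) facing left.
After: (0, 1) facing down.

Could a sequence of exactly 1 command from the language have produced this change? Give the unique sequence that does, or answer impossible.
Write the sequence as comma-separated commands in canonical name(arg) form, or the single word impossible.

key: parked at (0,1) the whole time — nothing moves the robot
initial: (0, 1) facing left
t=1 turn(left) ⇒ (0, 1) facing down
all 5 alternatives checked — unique.

turn(left)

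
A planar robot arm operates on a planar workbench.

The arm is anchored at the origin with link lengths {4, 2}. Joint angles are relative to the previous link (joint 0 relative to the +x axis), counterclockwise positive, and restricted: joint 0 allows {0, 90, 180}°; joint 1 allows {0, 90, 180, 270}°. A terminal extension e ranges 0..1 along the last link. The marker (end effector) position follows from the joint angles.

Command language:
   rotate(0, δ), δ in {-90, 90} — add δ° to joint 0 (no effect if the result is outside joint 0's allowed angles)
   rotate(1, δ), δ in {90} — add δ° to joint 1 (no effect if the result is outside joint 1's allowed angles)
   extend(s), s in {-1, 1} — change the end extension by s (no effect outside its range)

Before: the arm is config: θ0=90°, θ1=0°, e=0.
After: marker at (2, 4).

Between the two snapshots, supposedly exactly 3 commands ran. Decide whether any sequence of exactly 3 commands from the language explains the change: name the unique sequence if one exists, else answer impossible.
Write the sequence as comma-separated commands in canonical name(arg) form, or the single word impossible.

initial: config: θ0=90°, θ1=0°, e=0
[1] after rotate(1, 90): config: θ0=90°, θ1=90°, e=0
[2] after rotate(1, 90): config: θ0=90°, θ1=180°, e=0
[3] after rotate(1, 90): config: θ0=90°, θ1=270°, e=0
no rival 3-sequence matches.

rotate(1, 90), rotate(1, 90), rotate(1, 90)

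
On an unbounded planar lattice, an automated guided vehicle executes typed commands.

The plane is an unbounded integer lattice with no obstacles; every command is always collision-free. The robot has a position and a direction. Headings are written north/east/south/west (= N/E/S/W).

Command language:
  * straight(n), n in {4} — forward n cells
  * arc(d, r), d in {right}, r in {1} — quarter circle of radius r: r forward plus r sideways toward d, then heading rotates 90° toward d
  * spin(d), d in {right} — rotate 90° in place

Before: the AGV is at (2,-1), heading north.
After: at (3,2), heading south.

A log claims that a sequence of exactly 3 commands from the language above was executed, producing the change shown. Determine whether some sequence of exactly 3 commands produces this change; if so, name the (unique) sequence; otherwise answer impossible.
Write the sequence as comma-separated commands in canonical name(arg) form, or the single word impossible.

straight(4), spin(right), arc(right, 1)

key: cell and facing (now S) both changed — the 3 commands mix motion and turning
from: at (2,-1), heading north
1. straight(4) → at (2,3), heading north
2. spin(right) → at (2,3), heading east
3. arc(right, 1) → at (3,2), heading south
no rival 3-sequence matches.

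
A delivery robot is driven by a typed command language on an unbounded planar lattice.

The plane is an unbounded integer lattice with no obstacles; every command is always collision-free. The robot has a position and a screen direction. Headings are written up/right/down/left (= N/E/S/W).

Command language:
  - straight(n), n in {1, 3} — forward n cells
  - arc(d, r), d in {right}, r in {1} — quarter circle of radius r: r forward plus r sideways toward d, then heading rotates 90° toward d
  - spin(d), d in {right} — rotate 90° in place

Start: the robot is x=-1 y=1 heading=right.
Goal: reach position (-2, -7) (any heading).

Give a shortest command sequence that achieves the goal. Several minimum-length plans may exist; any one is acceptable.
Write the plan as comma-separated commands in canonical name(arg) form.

begin: x=-1 y=1 heading=right
1. spin(right) → x=-1 y=1 heading=down
2. straight(1) → x=-1 y=0 heading=down
3. straight(3) → x=-1 y=-3 heading=down
4. straight(3) → x=-1 y=-6 heading=down
5. arc(right, 1) → x=-2 y=-7 heading=left
shorter routes all fall short; 5 is best.

spin(right), straight(1), straight(3), straight(3), arc(right, 1)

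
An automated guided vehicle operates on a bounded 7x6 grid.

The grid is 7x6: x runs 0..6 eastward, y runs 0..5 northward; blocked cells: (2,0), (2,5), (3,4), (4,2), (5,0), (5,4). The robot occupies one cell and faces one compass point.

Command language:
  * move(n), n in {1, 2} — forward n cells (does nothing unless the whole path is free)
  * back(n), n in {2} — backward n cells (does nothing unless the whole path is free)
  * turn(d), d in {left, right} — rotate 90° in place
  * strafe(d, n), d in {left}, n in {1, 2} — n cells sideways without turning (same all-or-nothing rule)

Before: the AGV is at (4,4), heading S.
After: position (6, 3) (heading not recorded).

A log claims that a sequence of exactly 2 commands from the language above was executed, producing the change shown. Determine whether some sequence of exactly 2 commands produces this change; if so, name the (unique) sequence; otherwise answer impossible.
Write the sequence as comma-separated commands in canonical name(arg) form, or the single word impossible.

key: running strafe(left, 2) before move(1) would end elsewhere — order is forced
begin: at (4,4), heading S
t=1 move(1) ⇒ at (4,3), heading S
t=2 strafe(left, 2) ⇒ at (6,3), heading S
all 49 alternatives checked — unique.

move(1), strafe(left, 2)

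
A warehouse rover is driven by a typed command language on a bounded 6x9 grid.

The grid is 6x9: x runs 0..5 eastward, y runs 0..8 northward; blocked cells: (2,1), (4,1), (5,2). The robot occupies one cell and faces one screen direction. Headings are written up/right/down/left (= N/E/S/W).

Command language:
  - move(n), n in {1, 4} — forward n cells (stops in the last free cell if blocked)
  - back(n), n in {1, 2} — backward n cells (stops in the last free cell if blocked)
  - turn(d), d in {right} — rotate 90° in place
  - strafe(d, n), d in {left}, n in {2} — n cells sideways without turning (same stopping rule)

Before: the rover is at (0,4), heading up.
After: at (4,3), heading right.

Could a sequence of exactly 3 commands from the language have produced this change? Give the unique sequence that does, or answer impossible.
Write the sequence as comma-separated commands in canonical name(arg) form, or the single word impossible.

key: position moved to (4,3) AND the heading swung to E — translation plus rotation needed
initial: at (0,4), heading up
step 1 (back(1)): at (0,3), heading up
step 2 (turn(right)): at (0,3), heading right
step 3 (move(4)): at (4,3), heading right
all 216 alternatives checked — unique.

back(1), turn(right), move(4)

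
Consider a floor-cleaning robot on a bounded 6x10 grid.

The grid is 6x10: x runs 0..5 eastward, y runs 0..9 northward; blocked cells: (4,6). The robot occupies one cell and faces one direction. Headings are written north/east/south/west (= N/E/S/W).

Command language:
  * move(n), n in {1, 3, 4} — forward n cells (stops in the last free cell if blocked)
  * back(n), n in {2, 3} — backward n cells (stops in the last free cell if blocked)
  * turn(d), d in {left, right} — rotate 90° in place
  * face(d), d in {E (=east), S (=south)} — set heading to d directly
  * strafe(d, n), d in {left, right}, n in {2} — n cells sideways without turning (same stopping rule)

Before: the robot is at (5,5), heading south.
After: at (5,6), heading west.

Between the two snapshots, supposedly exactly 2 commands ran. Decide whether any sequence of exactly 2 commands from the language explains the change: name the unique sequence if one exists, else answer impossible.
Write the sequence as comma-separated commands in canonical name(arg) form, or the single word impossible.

impossible

all 121 sequences checked — none match.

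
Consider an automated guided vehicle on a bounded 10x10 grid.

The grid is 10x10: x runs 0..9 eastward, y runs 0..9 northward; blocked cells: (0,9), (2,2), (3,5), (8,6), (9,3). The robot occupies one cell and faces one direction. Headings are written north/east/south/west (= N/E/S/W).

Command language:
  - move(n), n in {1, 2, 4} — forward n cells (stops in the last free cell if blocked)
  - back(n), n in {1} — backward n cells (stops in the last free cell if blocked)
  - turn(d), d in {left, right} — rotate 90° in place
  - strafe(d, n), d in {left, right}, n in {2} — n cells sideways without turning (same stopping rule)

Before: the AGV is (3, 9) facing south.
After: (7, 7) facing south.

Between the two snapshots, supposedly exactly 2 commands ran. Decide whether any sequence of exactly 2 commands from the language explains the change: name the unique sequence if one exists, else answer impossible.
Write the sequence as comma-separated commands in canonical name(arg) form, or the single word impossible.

checked all 2-command options: none fits.

impossible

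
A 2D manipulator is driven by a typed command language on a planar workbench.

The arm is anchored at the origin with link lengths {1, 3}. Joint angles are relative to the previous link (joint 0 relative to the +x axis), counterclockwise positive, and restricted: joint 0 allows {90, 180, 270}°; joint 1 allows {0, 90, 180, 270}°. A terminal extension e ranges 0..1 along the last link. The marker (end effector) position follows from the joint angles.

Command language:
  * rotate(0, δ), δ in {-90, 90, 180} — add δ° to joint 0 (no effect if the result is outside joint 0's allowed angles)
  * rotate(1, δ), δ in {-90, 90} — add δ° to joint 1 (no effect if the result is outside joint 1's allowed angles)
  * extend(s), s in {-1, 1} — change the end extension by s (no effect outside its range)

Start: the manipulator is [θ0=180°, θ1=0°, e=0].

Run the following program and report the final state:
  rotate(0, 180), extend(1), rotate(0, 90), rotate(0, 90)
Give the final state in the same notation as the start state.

[θ0=270°, θ1=0°, e=1]

initial: [θ0=180°, θ1=0°, e=0]
step 1 (rotate(0, 180)): [θ0=180°, θ1=0°, e=0]
step 2 (extend(1)): [θ0=180°, θ1=0°, e=1]
step 3 (rotate(0, 90)): [θ0=270°, θ1=0°, e=1]
step 4 (rotate(0, 90)): [θ0=270°, θ1=0°, e=1]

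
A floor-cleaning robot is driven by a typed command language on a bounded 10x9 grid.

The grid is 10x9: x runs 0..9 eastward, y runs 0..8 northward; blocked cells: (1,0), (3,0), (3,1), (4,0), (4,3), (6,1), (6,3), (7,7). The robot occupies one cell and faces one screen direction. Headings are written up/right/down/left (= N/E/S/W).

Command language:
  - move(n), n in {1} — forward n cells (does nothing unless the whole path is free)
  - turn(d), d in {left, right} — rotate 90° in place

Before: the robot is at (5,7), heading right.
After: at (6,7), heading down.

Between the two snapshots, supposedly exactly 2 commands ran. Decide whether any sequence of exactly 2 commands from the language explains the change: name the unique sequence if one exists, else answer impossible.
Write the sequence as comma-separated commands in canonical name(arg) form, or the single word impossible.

key: order matters: swapping move(1) and turn(right) lands elsewhere
initial: at (5,7), heading right
[1] after move(1): at (6,7), heading right
[2] after turn(right): at (6,7), heading down
no other 2-command option fits: unique.

move(1), turn(right)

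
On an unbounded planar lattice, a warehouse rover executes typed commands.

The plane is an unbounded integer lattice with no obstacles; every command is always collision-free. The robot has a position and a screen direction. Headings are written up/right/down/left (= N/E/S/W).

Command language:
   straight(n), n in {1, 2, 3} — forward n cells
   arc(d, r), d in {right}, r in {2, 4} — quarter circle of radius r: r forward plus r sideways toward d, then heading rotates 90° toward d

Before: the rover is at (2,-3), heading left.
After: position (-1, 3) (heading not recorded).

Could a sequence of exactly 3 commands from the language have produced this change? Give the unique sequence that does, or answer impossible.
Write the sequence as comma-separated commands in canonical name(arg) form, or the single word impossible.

straight(1), arc(right, 4), arc(right, 2)

key: running arc(right, 2) before straight(1) would end elsewhere — order is forced
start: at (2,-3), heading left
1. straight(1) → at (1,-3), heading left
2. arc(right, 4) → at (-3,1), heading up
3. arc(right, 2) → at (-1,3), heading right
no other 3-command option fits: unique.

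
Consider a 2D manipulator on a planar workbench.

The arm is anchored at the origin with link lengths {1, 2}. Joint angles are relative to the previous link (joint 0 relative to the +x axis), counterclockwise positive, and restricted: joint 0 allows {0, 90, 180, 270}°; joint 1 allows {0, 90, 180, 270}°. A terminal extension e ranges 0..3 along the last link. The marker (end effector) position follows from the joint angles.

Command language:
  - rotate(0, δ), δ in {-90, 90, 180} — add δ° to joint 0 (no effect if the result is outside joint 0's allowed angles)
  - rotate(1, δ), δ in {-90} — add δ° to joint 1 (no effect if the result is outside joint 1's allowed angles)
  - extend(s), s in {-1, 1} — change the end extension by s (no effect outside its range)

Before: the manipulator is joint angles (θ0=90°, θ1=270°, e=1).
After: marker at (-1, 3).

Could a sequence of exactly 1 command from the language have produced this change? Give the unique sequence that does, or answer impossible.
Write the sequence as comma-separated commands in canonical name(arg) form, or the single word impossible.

rotate(0, 90)

initial: joint angles (θ0=90°, θ1=270°, e=1)
1. rotate(0, 90) → joint angles (θ0=180°, θ1=270°, e=1)
no other 1-command option fits: unique.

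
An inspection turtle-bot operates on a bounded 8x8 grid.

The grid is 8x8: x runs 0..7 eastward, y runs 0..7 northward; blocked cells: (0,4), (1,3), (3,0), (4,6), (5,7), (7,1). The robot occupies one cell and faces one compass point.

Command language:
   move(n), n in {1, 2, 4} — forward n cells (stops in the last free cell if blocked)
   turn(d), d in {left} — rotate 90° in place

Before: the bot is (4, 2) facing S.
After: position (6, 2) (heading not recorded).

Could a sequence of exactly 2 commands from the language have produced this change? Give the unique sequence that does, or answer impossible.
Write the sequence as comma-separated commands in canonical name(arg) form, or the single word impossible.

key: running move(2) before turn(left) would end elsewhere — order is forced
from: (4, 2) facing S
t=1 turn(left) ⇒ (4, 2) facing E
t=2 move(2) ⇒ (6, 2) facing E
no rival 2-sequence matches.

turn(left), move(2)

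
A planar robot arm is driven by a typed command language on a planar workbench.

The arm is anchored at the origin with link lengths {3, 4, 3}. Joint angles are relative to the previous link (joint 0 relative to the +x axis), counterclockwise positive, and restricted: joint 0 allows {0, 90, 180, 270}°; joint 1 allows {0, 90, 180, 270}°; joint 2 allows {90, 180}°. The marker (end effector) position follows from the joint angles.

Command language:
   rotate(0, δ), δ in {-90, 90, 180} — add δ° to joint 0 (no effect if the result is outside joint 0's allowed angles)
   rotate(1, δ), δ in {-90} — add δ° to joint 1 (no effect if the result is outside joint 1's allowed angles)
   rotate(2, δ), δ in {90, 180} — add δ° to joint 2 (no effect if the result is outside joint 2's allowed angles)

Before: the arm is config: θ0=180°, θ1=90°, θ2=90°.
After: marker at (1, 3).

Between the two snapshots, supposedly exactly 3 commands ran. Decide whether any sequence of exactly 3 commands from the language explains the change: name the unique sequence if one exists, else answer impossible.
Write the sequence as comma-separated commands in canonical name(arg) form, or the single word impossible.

rotate(1, -90), rotate(1, -90), rotate(1, -90)

from: config: θ0=180°, θ1=90°, θ2=90°
1. rotate(1, -90) → config: θ0=180°, θ1=0°, θ2=90°
2. rotate(1, -90) → config: θ0=180°, θ1=270°, θ2=90°
3. rotate(1, -90) → config: θ0=180°, θ1=180°, θ2=90°
no other 3-command option fits: unique.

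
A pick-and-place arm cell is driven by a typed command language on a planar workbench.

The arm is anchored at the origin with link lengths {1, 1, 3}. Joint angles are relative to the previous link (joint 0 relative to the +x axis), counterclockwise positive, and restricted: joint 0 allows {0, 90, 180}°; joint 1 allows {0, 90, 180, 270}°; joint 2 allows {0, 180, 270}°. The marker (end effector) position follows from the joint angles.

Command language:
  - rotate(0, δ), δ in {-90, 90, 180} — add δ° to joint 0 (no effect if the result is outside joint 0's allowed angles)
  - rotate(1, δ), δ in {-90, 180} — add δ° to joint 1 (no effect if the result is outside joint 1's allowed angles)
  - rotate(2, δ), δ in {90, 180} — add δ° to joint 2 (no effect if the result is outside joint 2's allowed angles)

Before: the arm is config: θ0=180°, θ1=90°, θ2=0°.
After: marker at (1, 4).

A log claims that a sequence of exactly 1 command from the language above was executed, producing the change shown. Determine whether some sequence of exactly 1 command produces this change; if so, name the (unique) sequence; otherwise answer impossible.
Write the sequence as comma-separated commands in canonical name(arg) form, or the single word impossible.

rotate(0, 180)

from: config: θ0=180°, θ1=90°, θ2=0°
step 1 (rotate(0, 180)): config: θ0=0°, θ1=90°, θ2=0°
no other 1-command option fits: unique.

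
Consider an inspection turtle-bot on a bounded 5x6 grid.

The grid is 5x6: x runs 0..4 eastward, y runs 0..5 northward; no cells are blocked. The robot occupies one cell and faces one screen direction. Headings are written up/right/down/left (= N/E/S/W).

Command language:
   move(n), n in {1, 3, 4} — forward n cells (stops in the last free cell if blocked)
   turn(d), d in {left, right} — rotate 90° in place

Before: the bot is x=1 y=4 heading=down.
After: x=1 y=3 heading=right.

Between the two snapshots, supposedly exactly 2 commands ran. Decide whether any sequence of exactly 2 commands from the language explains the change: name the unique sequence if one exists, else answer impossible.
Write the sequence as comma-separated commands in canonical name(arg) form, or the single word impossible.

move(1), turn(left)

key: running turn(left) before move(1) would end elsewhere — order is forced
t0: x=1 y=4 heading=down
[1] after move(1): x=1 y=3 heading=down
[2] after turn(left): x=1 y=3 heading=right
no rival 2-sequence matches.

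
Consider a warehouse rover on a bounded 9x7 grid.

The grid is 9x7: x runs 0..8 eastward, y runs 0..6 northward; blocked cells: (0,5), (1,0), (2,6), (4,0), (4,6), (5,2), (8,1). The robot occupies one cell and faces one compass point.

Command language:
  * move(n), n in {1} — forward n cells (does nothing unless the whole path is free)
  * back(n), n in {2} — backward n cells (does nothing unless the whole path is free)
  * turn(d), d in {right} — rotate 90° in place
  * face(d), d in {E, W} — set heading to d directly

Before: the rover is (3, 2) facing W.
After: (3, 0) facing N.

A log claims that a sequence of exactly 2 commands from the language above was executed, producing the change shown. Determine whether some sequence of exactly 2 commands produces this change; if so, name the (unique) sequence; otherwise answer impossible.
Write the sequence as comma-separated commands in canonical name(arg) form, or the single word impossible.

key: position moved to (3,0) AND the heading swung to N — translation plus rotation needed
start: (3, 2) facing W
[1] after turn(right): (3, 2) facing N
[2] after back(2): (3, 0) facing N
no rival 2-sequence matches.

turn(right), back(2)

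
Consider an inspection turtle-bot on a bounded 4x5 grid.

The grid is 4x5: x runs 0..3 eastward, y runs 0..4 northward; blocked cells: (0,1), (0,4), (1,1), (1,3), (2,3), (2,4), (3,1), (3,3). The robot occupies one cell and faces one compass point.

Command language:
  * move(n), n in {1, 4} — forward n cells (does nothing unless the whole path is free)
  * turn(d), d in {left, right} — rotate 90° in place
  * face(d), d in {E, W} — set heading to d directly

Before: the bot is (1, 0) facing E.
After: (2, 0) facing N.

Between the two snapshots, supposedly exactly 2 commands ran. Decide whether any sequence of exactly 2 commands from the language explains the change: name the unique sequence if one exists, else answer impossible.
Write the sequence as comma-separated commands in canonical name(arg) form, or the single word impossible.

move(1), turn(left)

key: running turn(left) before move(1) would end elsewhere — order is forced
from: (1, 0) facing E
t=1 move(1) ⇒ (2, 0) facing E
t=2 turn(left) ⇒ (2, 0) facing N
uniquely the one of 36 2-step routes that fits.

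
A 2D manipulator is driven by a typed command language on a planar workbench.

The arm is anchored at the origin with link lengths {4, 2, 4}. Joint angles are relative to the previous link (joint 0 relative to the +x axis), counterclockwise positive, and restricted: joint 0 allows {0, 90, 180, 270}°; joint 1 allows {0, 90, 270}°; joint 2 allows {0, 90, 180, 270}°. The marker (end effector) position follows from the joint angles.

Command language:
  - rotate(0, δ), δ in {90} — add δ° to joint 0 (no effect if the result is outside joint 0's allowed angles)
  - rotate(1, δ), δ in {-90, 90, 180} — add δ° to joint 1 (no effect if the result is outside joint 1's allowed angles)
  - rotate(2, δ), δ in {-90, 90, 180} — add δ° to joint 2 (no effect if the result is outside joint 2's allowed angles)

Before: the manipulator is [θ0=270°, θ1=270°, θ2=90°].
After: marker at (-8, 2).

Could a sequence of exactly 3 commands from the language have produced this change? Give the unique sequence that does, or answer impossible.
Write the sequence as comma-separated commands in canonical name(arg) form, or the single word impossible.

start: [θ0=270°, θ1=270°, θ2=90°]
t=1 rotate(0, 90) ⇒ [θ0=0°, θ1=270°, θ2=90°]
t=2 rotate(0, 90) ⇒ [θ0=90°, θ1=270°, θ2=90°]
t=3 rotate(0, 90) ⇒ [θ0=180°, θ1=270°, θ2=90°]
uniquely the one of 343 3-step routes that fits.

rotate(0, 90), rotate(0, 90), rotate(0, 90)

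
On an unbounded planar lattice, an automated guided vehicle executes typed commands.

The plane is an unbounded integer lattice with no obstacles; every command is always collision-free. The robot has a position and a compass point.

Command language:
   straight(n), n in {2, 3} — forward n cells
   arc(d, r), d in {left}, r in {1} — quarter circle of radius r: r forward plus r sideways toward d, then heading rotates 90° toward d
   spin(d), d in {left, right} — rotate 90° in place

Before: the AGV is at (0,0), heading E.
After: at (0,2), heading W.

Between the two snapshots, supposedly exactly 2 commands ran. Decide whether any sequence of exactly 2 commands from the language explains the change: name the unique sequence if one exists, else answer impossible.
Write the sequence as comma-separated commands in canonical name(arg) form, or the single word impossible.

key: position moved to (0,2) AND the heading swung to W — translation plus rotation needed
begin: at (0,0), heading E
[1] after arc(left, 1): at (1,1), heading N
[2] after arc(left, 1): at (0,2), heading W
all 25 alternatives checked — unique.

arc(left, 1), arc(left, 1)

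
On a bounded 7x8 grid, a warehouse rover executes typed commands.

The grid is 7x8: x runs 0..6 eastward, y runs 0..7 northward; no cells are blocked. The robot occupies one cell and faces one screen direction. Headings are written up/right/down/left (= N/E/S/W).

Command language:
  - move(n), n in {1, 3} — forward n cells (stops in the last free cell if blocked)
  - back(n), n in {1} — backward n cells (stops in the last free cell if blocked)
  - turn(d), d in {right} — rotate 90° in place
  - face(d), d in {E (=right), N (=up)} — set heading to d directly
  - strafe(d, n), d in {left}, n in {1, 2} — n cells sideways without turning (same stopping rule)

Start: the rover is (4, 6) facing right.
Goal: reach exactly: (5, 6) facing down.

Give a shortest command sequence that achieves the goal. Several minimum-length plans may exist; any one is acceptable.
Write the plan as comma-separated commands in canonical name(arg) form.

t0: (4, 6) facing right
1. move(1) → (5, 6) facing right
2. turn(right) → (5, 6) facing down
shorter routes all fall short; 2 is best.

move(1), turn(right)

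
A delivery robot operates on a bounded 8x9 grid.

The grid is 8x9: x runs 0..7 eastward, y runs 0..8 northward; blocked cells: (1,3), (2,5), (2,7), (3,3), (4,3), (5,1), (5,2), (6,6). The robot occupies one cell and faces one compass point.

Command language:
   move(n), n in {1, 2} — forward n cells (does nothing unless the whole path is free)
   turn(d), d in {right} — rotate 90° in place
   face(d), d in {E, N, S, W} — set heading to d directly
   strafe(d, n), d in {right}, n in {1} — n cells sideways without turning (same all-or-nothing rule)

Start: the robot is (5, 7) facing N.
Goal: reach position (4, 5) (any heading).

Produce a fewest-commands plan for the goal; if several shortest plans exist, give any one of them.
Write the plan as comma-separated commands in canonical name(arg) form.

face(S), move(2), strafe(right, 1)

t0: (5, 7) facing N
t=1 face(S) ⇒ (5, 7) facing S
t=2 move(2) ⇒ (5, 5) facing S
t=3 strafe(right, 1) ⇒ (4, 5) facing S
no 2-step plan works, so 3 is optimal.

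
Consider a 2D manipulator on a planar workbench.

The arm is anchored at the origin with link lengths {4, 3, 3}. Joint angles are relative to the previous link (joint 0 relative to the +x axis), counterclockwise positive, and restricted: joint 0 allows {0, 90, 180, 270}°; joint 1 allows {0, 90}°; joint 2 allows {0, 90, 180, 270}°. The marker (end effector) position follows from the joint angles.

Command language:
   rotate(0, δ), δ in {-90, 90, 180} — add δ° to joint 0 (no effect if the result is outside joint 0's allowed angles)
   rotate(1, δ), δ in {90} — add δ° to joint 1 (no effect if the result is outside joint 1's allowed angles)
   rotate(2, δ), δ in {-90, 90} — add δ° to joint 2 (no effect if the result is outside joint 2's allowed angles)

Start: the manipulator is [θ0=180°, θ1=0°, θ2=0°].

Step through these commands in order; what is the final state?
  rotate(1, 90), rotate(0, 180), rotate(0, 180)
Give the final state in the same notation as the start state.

from: [θ0=180°, θ1=0°, θ2=0°]
step 1 (rotate(1, 90)): [θ0=180°, θ1=90°, θ2=0°]
step 2 (rotate(0, 180)): [θ0=0°, θ1=90°, θ2=0°]
step 3 (rotate(0, 180)): [θ0=180°, θ1=90°, θ2=0°]

[θ0=180°, θ1=90°, θ2=0°]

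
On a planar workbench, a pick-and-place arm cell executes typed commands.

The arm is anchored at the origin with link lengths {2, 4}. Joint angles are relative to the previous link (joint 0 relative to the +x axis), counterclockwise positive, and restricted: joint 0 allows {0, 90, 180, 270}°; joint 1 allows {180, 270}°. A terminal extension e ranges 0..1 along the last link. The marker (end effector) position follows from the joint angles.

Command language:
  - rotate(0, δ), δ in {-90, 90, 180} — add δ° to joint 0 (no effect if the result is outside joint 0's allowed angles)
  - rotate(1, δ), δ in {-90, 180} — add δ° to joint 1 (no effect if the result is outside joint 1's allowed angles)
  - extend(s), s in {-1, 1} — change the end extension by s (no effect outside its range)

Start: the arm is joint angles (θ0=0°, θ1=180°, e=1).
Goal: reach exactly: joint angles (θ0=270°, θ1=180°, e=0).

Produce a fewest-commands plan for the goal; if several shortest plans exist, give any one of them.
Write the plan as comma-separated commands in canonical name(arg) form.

start: joint angles (θ0=0°, θ1=180°, e=1)
step 1 (rotate(0, -90)): joint angles (θ0=270°, θ1=180°, e=1)
step 2 (extend(-1)): joint angles (θ0=270°, θ1=180°, e=0)
nothing shorter than 2 reaches the goal.

rotate(0, -90), extend(-1)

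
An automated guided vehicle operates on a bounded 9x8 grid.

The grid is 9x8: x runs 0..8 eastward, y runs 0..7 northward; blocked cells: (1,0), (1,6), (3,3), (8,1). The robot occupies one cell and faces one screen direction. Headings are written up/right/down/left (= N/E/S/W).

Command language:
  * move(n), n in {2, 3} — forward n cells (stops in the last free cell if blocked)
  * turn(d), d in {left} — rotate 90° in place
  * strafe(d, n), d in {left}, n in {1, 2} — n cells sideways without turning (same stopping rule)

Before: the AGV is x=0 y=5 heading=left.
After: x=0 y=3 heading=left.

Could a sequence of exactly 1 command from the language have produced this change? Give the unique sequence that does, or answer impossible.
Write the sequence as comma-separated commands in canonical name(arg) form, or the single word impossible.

strafe(left, 2)

key: still facing W — the one step turns nothing
start: x=0 y=5 heading=left
step 1 (strafe(left, 2)): x=0 y=3 heading=left
all 5 alternatives checked — unique.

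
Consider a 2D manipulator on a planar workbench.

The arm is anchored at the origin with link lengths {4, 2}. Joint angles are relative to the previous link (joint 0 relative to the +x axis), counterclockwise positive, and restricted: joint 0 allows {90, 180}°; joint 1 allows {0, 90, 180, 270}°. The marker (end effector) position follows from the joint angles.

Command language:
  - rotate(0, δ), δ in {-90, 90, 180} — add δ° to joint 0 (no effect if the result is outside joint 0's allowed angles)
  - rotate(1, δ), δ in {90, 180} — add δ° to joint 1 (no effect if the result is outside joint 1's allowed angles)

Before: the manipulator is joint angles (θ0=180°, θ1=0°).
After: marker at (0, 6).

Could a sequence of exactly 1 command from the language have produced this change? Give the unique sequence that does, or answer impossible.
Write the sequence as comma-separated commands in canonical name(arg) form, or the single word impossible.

rotate(0, -90)

initial: joint angles (θ0=180°, θ1=0°)
t=1 rotate(0, -90) ⇒ joint angles (θ0=90°, θ1=0°)
uniquely the one of 5 1-step routes that fits.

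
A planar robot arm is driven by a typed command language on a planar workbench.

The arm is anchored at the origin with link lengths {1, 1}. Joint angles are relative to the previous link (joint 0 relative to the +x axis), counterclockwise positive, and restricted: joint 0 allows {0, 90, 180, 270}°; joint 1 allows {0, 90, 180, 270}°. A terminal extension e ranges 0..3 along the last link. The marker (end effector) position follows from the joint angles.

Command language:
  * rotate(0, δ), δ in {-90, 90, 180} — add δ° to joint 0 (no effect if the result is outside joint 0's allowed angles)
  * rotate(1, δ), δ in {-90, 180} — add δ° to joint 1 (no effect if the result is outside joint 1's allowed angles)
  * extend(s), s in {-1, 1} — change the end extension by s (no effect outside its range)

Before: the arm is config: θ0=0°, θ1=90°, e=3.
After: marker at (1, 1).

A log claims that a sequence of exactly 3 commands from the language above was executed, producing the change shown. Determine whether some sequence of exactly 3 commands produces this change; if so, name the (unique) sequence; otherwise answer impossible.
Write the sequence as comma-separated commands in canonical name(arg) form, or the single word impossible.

t0: config: θ0=0°, θ1=90°, e=3
1. extend(-1) → config: θ0=0°, θ1=90°, e=2
2. extend(-1) → config: θ0=0°, θ1=90°, e=1
3. extend(-1) → config: θ0=0°, θ1=90°, e=0
all 343 alternatives checked — unique.

extend(-1), extend(-1), extend(-1)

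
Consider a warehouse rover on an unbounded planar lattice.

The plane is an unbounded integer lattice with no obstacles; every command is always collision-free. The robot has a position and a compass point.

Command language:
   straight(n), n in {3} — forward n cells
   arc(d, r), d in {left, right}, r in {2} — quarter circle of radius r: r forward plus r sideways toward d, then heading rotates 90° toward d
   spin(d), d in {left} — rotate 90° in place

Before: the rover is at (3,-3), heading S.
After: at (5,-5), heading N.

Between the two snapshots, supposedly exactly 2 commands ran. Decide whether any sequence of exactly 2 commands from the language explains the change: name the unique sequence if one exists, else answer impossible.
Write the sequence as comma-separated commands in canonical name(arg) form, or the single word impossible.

arc(left, 2), spin(left)

key: position moved to (5,-5) AND the heading swung to N — translation plus rotation needed
initial: at (3,-3), heading S
1. arc(left, 2) → at (5,-5), heading E
2. spin(left) → at (5,-5), heading N
no other 2-command option fits: unique.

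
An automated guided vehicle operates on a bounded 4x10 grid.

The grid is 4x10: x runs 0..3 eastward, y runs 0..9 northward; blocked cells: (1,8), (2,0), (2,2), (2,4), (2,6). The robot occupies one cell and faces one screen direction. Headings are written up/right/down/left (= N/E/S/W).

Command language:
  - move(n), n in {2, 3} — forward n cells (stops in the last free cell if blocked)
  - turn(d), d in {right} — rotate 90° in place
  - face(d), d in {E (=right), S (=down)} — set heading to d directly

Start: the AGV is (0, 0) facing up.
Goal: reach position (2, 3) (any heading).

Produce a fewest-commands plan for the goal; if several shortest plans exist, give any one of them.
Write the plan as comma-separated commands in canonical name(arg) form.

move(3), face(E), move(2)

begin: (0, 0) facing up
1. move(3) → (0, 3) facing up
2. face(E) → (0, 3) facing right
3. move(2) → (2, 3) facing right
minimal: 3 command(s), checked below 3.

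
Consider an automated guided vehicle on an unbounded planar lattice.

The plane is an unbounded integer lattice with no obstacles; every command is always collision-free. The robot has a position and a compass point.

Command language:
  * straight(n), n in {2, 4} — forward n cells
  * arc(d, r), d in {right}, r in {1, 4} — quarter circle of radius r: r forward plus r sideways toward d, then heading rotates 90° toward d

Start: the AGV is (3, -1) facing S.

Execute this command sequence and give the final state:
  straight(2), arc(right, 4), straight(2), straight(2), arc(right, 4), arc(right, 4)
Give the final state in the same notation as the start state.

start: (3, -1) facing S
[1] after straight(2): (3, -3) facing S
[2] after arc(right, 4): (-1, -7) facing W
[3] after straight(2): (-3, -7) facing W
[4] after straight(2): (-5, -7) facing W
[5] after arc(right, 4): (-9, -3) facing N
[6] after arc(right, 4): (-5, 1) facing E

(-5, 1) facing E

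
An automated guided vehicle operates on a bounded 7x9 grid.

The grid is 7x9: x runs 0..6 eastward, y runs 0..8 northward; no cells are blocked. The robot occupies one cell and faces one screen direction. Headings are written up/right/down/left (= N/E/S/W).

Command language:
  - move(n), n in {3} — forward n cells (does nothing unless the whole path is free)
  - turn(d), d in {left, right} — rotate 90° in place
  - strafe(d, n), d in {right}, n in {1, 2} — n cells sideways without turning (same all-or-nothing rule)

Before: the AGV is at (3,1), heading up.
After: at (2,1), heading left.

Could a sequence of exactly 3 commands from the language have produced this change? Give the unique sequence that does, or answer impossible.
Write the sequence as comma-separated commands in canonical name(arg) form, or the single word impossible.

strafe(right, 2), turn(left), move(3)

key: position moved to (2,1) AND the heading swung to W — translation plus rotation needed
begin: at (3,1), heading up
[1] after strafe(right, 2): at (5,1), heading up
[2] after turn(left): at (5,1), heading left
[3] after move(3): at (2,1), heading left
all 125 alternatives checked — unique.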